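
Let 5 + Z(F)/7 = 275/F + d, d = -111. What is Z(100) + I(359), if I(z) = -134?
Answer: -3707/4 ≈ -926.75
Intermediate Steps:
Z(F) = -812 + 1925/F (Z(F) = -35 + 7*(275/F - 111) = -35 + 7*(-111 + 275/F) = -35 + (-777 + 1925/F) = -812 + 1925/F)
Z(100) + I(359) = (-812 + 1925/100) - 134 = (-812 + 1925*(1/100)) - 134 = (-812 + 77/4) - 134 = -3171/4 - 134 = -3707/4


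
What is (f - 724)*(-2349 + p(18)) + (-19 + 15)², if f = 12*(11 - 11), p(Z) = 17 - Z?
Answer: 1701416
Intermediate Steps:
f = 0 (f = 12*0 = 0)
(f - 724)*(-2349 + p(18)) + (-19 + 15)² = (0 - 724)*(-2349 + (17 - 1*18)) + (-19 + 15)² = -724*(-2349 + (17 - 18)) + (-4)² = -724*(-2349 - 1) + 16 = -724*(-2350) + 16 = 1701400 + 16 = 1701416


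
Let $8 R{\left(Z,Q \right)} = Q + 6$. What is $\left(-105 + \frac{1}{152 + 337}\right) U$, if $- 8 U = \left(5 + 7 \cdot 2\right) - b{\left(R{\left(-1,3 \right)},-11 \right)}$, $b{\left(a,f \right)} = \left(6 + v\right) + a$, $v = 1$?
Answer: $\frac{93061}{652} \approx 142.73$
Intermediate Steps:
$R{\left(Z,Q \right)} = \frac{3}{4} + \frac{Q}{8}$ ($R{\left(Z,Q \right)} = \frac{Q + 6}{8} = \frac{6 + Q}{8} = \frac{3}{4} + \frac{Q}{8}$)
$b{\left(a,f \right)} = 7 + a$ ($b{\left(a,f \right)} = \left(6 + 1\right) + a = 7 + a$)
$U = - \frac{87}{64}$ ($U = - \frac{\left(5 + 7 \cdot 2\right) - \left(7 + \left(\frac{3}{4} + \frac{1}{8} \cdot 3\right)\right)}{8} = - \frac{\left(5 + 14\right) - \left(7 + \left(\frac{3}{4} + \frac{3}{8}\right)\right)}{8} = - \frac{19 - \left(7 + \frac{9}{8}\right)}{8} = - \frac{19 - \frac{65}{8}}{8} = \left(- \frac{1}{8}\right) \frac{87}{8} = - \frac{87}{64} \approx -1.3594$)
$\left(-105 + \frac{1}{152 + 337}\right) U = \left(-105 + \frac{1}{152 + 337}\right) \left(- \frac{87}{64}\right) = \left(-105 + \frac{1}{489}\right) \left(- \frac{87}{64}\right) = \left(- \frac{51344}{489}\right) \left(- \frac{87}{64}\right) = \frac{93061}{652}$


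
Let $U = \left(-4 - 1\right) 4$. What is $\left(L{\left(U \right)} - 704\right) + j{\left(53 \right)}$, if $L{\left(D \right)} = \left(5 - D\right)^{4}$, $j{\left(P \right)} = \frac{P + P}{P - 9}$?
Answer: $\frac{8578315}{22} \approx 3.8992 \cdot 10^{5}$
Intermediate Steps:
$U = -20$ ($U = \left(-5\right) 4 = -20$)
$j{\left(P \right)} = \frac{2 P}{-9 + P}$
$\left(L{\left(U \right)} - 704\right) + j{\left(53 \right)} = \left(\left(-5 - 20\right)^{4} - 704\right) + 2 \cdot 53 \frac{1}{-9 + 53} = \left(\left(-25\right)^{4} - 704\right) + 2 \cdot 53 \cdot \frac{1}{44} = \left(390625 - 704\right) + 2 \cdot 53 \cdot \frac{1}{44} = 389921 + \frac{53}{22} = \frac{8578315}{22}$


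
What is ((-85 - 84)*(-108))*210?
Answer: 3832920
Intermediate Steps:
((-85 - 84)*(-108))*210 = -169*(-108)*210 = 18252*210 = 3832920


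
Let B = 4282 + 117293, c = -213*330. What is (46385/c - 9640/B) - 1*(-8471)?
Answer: 965102277697/113940090 ≈ 8470.3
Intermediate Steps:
c = -70290
B = 121575
(46385/c - 9640/B) - 1*(-8471) = (46385/(-70290) - 9640/121575) - 1*(-8471) = (46385*(-1/70290) - 9640*1/121575) + 8471 = (-9277/14058 - 1928/24315) + 8471 = -84224693/113940090 + 8471 = 965102277697/113940090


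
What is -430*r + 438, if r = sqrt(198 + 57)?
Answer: 438 - 430*sqrt(255) ≈ -6428.5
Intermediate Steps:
r = sqrt(255) ≈ 15.969
-430*r + 438 = -430*sqrt(255) + 438 = 438 - 430*sqrt(255)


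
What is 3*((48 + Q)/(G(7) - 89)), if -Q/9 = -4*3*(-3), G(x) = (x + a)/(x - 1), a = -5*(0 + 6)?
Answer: 4968/557 ≈ 8.9192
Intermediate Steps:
a = -30 (a = -5*6 = -30)
G(x) = (-30 + x)/(-1 + x) (G(x) = (x - 30)/(x - 1) = (-30 + x)/(-1 + x))
Q = -324 (Q = -9*(-4*3)*(-3) = -(-108)*(-3) = -9*36 = -324)
3*((48 + Q)/(G(7) - 89)) = 3*((48 - 324)/((-30 + 7)/(-1 + 7) - 89)) = 3*(-276/(-23/6 - 89)) = 3*(-276/(-557/6)) = 3*(-276*(-6/557)) = 3*(1656/557) = 4968/557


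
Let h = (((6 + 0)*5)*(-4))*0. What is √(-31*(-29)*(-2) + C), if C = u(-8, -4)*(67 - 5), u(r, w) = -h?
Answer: I*√1798 ≈ 42.403*I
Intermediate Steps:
h = 0 (h = ((6*5)*(-4))*0 = (30*(-4))*0 = -120*0 = 0)
u(r, w) = 0 (u(r, w) = -1*0 = 0)
C = 0 (C = 0*(67 - 5) = 0*62 = 0)
√(-31*(-29)*(-2) + C) = √(-31*(-29)*(-2) + 0) = √(899*(-2) + 0) = √(-1798 + 0) = √(-1798) = I*√1798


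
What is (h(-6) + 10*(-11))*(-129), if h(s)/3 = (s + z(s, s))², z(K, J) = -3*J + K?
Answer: 258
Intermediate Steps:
z(K, J) = K - 3*J
h(s) = 3*s² (h(s) = 3*(s + (s - 3*s))² = 3*(s - 2*s)² = 3*(-s)² = 3*s²)
(h(-6) + 10*(-11))*(-129) = (3*(-6)² + 10*(-11))*(-129) = (3*36 - 110)*(-129) = (108 - 110)*(-129) = -2*(-129) = 258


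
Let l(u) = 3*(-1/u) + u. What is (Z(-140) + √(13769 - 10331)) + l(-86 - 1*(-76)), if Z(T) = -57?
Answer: -667/10 + 3*√382 ≈ -8.0655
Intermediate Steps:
l(u) = u - 3/u (l(u) = -3/u + u = u - 3/u)
(Z(-140) + √(13769 - 10331)) + l(-86 - 1*(-76)) = (-57 + √(13769 - 10331)) + ((-86 - 1*(-76)) - 3/(-86 - 1*(-76))) = (-57 + √3438) + ((-86 + 76) - 3/(-86 + 76)) = (-57 + 3*√382) + (-10 - 3/(-10)) = (-57 + 3*√382) + (-10 - 3*(-⅒)) = (-57 + 3*√382) + (-10 + 3/10) = (-57 + 3*√382) - 97/10 = -667/10 + 3*√382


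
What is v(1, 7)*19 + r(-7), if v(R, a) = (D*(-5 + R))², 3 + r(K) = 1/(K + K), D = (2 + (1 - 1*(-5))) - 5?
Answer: 38261/14 ≈ 2732.9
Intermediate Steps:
D = 3 (D = (2 + (1 + 5)) - 5 = (2 + 6) - 5 = 8 - 5 = 3)
r(K) = -3 + 1/(2*K) (r(K) = -3 + 1/(K + K) = -3 + 1/(2*K))
v(R, a) = (-15 + 3*R)² (v(R, a) = (3*(-5 + R))² = (-15 + 3*R)²)
v(1, 7)*19 + r(-7) = (9*(-5 + 1)²)*19 + (-3 + (½)/(-7)) = (9*(-4)²)*19 + (-3 + (½)*(-⅐)) = (9*16)*19 + (-3 - 1/14) = 144*19 - 43/14 = 2736 - 43/14 = 38261/14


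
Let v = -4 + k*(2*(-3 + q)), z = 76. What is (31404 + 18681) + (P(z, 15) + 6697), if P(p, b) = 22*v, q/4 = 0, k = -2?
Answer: 56958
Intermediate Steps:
q = 0 (q = 4*0 = 0)
v = 8 (v = -4 - 4*(-3 + 0) = -4 - 4*(-3) = -4 - 2*(-6) = -4 + 12 = 8)
P(p, b) = 176 (P(p, b) = 22*8 = 176)
(31404 + 18681) + (P(z, 15) + 6697) = (31404 + 18681) + (176 + 6697) = 50085 + 6873 = 56958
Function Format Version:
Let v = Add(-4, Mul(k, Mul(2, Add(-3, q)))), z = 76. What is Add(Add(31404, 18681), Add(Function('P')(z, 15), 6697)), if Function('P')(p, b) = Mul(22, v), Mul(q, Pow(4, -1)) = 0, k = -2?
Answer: 56958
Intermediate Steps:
q = 0 (q = Mul(4, 0) = 0)
v = 8 (v = Add(-4, Mul(-2, Mul(2, Add(-3, 0)))) = Add(-4, Mul(-2, Mul(2, -3))) = Add(-4, Mul(-2, -6)) = Add(-4, 12) = 8)
Function('P')(p, b) = 176 (Function('P')(p, b) = Mul(22, 8) = 176)
Add(Add(31404, 18681), Add(Function('P')(z, 15), 6697)) = Add(Add(31404, 18681), Add(176, 6697)) = Add(50085, 6873) = 56958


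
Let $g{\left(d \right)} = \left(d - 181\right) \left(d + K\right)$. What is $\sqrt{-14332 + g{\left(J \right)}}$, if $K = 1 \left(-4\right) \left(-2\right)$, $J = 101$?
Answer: $2 i \sqrt{5763} \approx 151.83 i$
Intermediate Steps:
$K = 8$ ($K = \left(-4\right) \left(-2\right) = 8$)
$g{\left(d \right)} = \left(-181 + d\right) \left(8 + d\right)$ ($g{\left(d \right)} = \left(d - 181\right) \left(d + 8\right) = \left(-181 + d\right) \left(8 + d\right)$)
$\sqrt{-14332 + g{\left(J \right)}} = \sqrt{-14332 - \left(18921 - 10201\right)} = \sqrt{-14332 - 8720} = \sqrt{-23052} = 2 i \sqrt{5763}$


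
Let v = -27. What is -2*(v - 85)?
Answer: 224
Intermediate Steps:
-2*(v - 85) = -2*(-27 - 85) = -2*(-112) = -1*(-224) = 224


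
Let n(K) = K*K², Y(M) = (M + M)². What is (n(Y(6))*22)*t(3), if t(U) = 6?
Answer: 394149888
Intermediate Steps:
Y(M) = 4*M² (Y(M) = (2*M)² = 4*M²)
n(K) = K³
(n(Y(6))*22)*t(3) = ((4*6²)³*22)*6 = ((4*36)³*22)*6 = (144³*22)*6 = (2985984*22)*6 = 65691648*6 = 394149888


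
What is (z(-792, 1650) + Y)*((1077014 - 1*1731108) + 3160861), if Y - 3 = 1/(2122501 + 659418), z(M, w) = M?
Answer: -5502188343987030/2781919 ≈ -1.9778e+9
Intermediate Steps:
Y = 8345758/2781919 (Y = 3 + 1/(2122501 + 659418) = 3 + 1/2781919 = 8345758/2781919 ≈ 3.0000)
(z(-792, 1650) + Y)*((1077014 - 1*1731108) + 3160861) = (-792 + 8345758/2781919)*((1077014 - 1*1731108) + 3160861) = -2194934090*((1077014 - 1731108) + 3160861)/2781919 = -2194934090*(-654094 + 3160861)/2781919 = -2194934090/2781919*2506767 = -5502188343987030/2781919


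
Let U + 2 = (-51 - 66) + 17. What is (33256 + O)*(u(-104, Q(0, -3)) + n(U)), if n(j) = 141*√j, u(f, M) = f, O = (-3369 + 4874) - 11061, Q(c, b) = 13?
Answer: -2464800 + 3341700*I*√102 ≈ -2.4648e+6 + 3.375e+7*I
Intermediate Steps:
O = -9556 (O = 1505 - 11061 = -9556)
U = -102 (U = -2 + ((-51 - 66) + 17) = -2 + (-117 + 17) = -2 - 100 = -102)
(33256 + O)*(u(-104, Q(0, -3)) + n(U)) = (33256 - 9556)*(-104 + 141*√(-102)) = 23700*(-104 + 141*(I*√102)) = 23700*(-104 + 141*I*√102) = -2464800 + 3341700*I*√102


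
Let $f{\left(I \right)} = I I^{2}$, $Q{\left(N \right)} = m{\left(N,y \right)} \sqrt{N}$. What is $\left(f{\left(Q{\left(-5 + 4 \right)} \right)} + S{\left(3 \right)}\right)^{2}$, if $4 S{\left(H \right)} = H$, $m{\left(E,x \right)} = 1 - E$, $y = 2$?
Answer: $\frac{\left(3 - 32 i\right)^{2}}{16} \approx -63.438 - 12.0 i$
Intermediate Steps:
$Q{\left(N \right)} = \sqrt{N} \left(1 - N\right)$ ($Q{\left(N \right)} = \left(1 - N\right) \sqrt{N} = \sqrt{N} \left(1 - N\right)$)
$S{\left(H \right)} = \frac{H}{4}$
$f{\left(I \right)} = I^{3}$
$\left(f{\left(Q{\left(-5 + 4 \right)} \right)} + S{\left(3 \right)}\right)^{2} = \left(\left(\sqrt{-5 + 4} \left(1 - \left(-5 + 4\right)\right)\right)^{3} + \frac{1}{4} \cdot 3\right)^{2} = \left(\left(\sqrt{-1} \left(1 - -1\right)\right)^{3} + \frac{3}{4}\right)^{2} = \left(\left(i \left(1 + 1\right)\right)^{3} + \frac{3}{4}\right)^{2} = \left(\left(i 2\right)^{3} + \frac{3}{4}\right)^{2} = \left(\left(2 i\right)^{3} + \frac{3}{4}\right)^{2} = \left(- 8 i + \frac{3}{4}\right)^{2} = \left(\frac{3}{4} - 8 i\right)^{2}$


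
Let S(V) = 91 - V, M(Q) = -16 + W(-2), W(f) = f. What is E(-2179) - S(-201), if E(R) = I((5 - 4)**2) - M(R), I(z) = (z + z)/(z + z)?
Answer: -273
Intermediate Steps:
I(z) = 1 (I(z) = (2*z)/((2*z)) = (2*z)*(1/(2*z)) = 1)
M(Q) = -18 (M(Q) = -16 - 2 = -18)
E(R) = 19 (E(R) = 1 - 1*(-18) = 1 + 18 = 19)
E(-2179) - S(-201) = 19 - (91 - 1*(-201)) = 19 - (91 + 201) = 19 - 1*292 = 19 - 292 = -273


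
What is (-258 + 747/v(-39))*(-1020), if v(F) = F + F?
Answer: 3548070/13 ≈ 2.7293e+5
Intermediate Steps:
v(F) = 2*F
(-258 + 747/v(-39))*(-1020) = (-258 + 747/((2*(-39))))*(-1020) = (-258 + 747/(-78))*(-1020) = (-258 + 747*(-1/78))*(-1020) = (-258 - 249/26)*(-1020) = -6957/26*(-1020) = 3548070/13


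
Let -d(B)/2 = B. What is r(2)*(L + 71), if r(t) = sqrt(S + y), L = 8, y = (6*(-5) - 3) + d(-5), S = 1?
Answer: 79*I*sqrt(22) ≈ 370.54*I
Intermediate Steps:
d(B) = -2*B
y = -23 (y = (6*(-5) - 3) - 2*(-5) = (-30 - 3) + 10 = -33 + 10 = -23)
r(t) = I*sqrt(22) (r(t) = sqrt(1 - 23) = sqrt(-22) = I*sqrt(22))
r(2)*(L + 71) = (I*sqrt(22))*(8 + 71) = (I*sqrt(22))*79 = 79*I*sqrt(22)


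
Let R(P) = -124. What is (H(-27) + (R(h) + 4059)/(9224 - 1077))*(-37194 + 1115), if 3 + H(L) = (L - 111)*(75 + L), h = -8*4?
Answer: 1947769336486/8147 ≈ 2.3908e+8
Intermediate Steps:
h = -32
H(L) = -3 + (-111 + L)*(75 + L) (H(L) = -3 + (L - 111)*(75 + L) = -3 + (-111 + L)*(75 + L))
(H(-27) + (R(h) + 4059)/(9224 - 1077))*(-37194 + 1115) = ((-8328 + (-27)² - 36*(-27)) + (-124 + 4059)/(9224 - 1077))*(-37194 + 1115) = ((-8328 + 729 + 972) + 3935/8147)*(-36079) = (-6627 + 3935*(1/8147))*(-36079) = (-6627 + 3935/8147)*(-36079) = -53986234/8147*(-36079) = 1947769336486/8147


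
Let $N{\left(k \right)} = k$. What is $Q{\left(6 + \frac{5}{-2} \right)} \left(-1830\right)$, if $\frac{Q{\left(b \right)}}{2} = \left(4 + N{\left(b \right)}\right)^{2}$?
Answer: $-205875$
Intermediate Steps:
$Q{\left(b \right)} = 2 \left(4 + b\right)^{2}$
$Q{\left(6 + \frac{5}{-2} \right)} \left(-1830\right) = 2 \left(4 + \left(6 + \frac{5}{-2}\right)\right)^{2} \left(-1830\right) = 2 \left(4 + \left(6 + 5 \left(- \frac{1}{2}\right)\right)\right)^{2} \left(-1830\right) = 2 \left(4 + \left(6 - \frac{5}{2}\right)\right)^{2} \left(-1830\right) = 2 \left(4 + \frac{7}{2}\right)^{2} \left(-1830\right) = 2 \left(\frac{15}{2}\right)^{2} \left(-1830\right) = 2 \cdot \frac{225}{4} \left(-1830\right) = \frac{225}{2} \left(-1830\right) = -205875$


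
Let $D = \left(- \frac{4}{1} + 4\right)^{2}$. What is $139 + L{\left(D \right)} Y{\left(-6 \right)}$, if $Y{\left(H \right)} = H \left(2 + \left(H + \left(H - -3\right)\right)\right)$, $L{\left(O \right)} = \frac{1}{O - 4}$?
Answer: $\frac{257}{2} \approx 128.5$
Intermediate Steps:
$D = 0$ ($D = \left(\left(-4\right) 1 + 4\right)^{2} = \left(-4 + 4\right)^{2} = 0^{2} = 0$)
$L{\left(O \right)} = \frac{1}{-4 + O}$
$Y{\left(H \right)} = H \left(5 + 2 H\right)$ ($Y{\left(H \right)} = H \left(2 + \left(H + \left(H + 3\right)\right)\right) = H \left(2 + \left(H + \left(3 + H\right)\right)\right) = H \left(2 + \left(3 + 2 H\right)\right) = H \left(5 + 2 H\right)$)
$139 + L{\left(D \right)} Y{\left(-6 \right)} = 139 + \frac{\left(-6\right) \left(5 + 2 \left(-6\right)\right)}{-4 + 0} = 139 + \frac{\left(-6\right) \left(5 - 12\right)}{-4} = 139 - \frac{\left(-6\right) \left(-7\right)}{4} = 139 - \frac{21}{2} = \frac{257}{2}$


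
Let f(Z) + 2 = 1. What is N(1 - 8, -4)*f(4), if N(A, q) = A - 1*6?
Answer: 13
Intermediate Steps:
f(Z) = -1 (f(Z) = -2 + 1 = -1)
N(A, q) = -6 + A (N(A, q) = A - 6 = -6 + A)
N(1 - 8, -4)*f(4) = (-6 + (1 - 8))*(-1) = (-6 - 7)*(-1) = -13*(-1) = 13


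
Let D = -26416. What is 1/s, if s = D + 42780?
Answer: 1/16364 ≈ 6.1110e-5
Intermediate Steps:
s = 16364 (s = -26416 + 42780 = 16364)
1/s = 1/16364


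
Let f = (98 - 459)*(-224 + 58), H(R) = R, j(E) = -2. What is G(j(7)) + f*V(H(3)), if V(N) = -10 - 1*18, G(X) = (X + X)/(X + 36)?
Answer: -28524778/17 ≈ -1.6779e+6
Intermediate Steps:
G(X) = 2*X/(36 + X) (G(X) = (2*X)/(36 + X) = 2*X/(36 + X))
f = 59926 (f = -361*(-166) = 59926)
V(N) = -28 (V(N) = -10 - 18 = -28)
G(j(7)) + f*V(H(3)) = 2*(-2)/(36 - 2) + 59926*(-28) = 2*(-2)/34 - 1677928 = 2*(-2)*(1/34) - 1677928 = -2/17 - 1677928 = -28524778/17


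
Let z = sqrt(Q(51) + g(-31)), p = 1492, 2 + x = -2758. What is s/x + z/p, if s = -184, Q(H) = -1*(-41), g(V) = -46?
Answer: 1/15 + I*sqrt(5)/1492 ≈ 0.066667 + 0.0014987*I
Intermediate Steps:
x = -2760 (x = -2 - 2758 = -2760)
Q(H) = 41
z = I*sqrt(5) (z = sqrt(41 - 46) = sqrt(-5) = I*sqrt(5) ≈ 2.2361*I)
s/x + z/p = -184/(-2760) + (I*sqrt(5))/1492 = -184*(-1/2760) + (I*sqrt(5))*(1/1492) = 1/15 + I*sqrt(5)/1492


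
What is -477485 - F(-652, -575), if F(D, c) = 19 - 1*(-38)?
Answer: -477542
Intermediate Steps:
F(D, c) = 57 (F(D, c) = 19 + 38 = 57)
-477485 - F(-652, -575) = -477485 - 1*57 = -477485 - 57 = -477542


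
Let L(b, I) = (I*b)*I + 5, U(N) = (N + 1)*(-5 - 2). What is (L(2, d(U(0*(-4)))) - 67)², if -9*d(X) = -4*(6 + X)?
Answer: 24900100/6561 ≈ 3795.2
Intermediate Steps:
U(N) = -7 - 7*N (U(N) = (1 + N)*(-7) = -7 - 7*N)
d(X) = 8/3 + 4*X/9 (d(X) = -(-4)*(6 + X)/9 = -(-24 - 4*X)/9 = 8/3 + 4*X/9)
L(b, I) = 5 + b*I² (L(b, I) = b*I² + 5 = 5 + b*I²)
(L(2, d(U(0*(-4)))) - 67)² = ((5 + 2*(8/3 + 4*(-7 - 0*(-4))/9)²) - 67)² = ((5 + 2*(8/3 + 4*(-7 - 7*0)/9)²) - 67)² = ((5 + 2*(8/3 + 4*(-7 + 0)/9)²) - 67)² = ((5 + 2*(8/3 + (4/9)*(-7))²) - 67)² = ((5 + 2*(8/3 - 28/9)²) - 67)² = ((5 + 2*(-4/9)²) - 67)² = ((5 + 2*(16/81)) - 67)² = ((5 + 32/81) - 67)² = (437/81 - 67)² = (-4990/81)² = 24900100/6561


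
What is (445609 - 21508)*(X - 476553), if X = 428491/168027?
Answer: -11319728200715480/56009 ≈ -2.0211e+11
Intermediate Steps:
X = 428491/168027 (X = 428491*(1/168027) = 428491/168027 ≈ 2.5501)
(445609 - 21508)*(X - 476553) = (445609 - 21508)*(428491/168027 - 476553) = 424101*(-80073342440/168027) = -11319728200715480/56009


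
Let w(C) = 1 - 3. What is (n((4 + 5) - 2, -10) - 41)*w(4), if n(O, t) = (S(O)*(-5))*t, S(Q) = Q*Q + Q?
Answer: -5518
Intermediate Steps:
S(Q) = Q + Q**2 (S(Q) = Q**2 + Q = Q + Q**2)
w(C) = -2
n(O, t) = -5*O*t*(1 + O) (n(O, t) = ((O*(1 + O))*(-5))*t = (-5*O*(1 + O))*t = -5*O*t*(1 + O))
(n((4 + 5) - 2, -10) - 41)*w(4) = (-5*((4 + 5) - 2)*(-10)*(1 + ((4 + 5) - 2)) - 41)*(-2) = (-5*(9 - 2)*(-10)*(1 + (9 - 2)) - 41)*(-2) = (-5*7*(-10)*(1 + 7) - 41)*(-2) = (-5*7*(-10)*8 - 41)*(-2) = (2800 - 41)*(-2) = 2759*(-2) = -5518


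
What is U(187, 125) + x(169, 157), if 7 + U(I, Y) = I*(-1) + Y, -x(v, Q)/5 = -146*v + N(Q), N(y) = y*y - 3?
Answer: 71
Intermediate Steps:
N(y) = -3 + y² (N(y) = y² - 3 = -3 + y²)
x(v, Q) = 15 - 5*Q² + 730*v (x(v, Q) = -5*(-146*v + (-3 + Q²)) = -5*(-3 + Q² - 146*v) = 15 - 5*Q² + 730*v)
U(I, Y) = -7 + Y - I (U(I, Y) = -7 + (I*(-1) + Y) = -7 + (-I + Y) = -7 + (Y - I) = -7 + Y - I)
U(187, 125) + x(169, 157) = (-7 + 125 - 1*187) + (15 - 5*157² + 730*169) = (-7 + 125 - 187) + (15 - 5*24649 + 123370) = -69 + (15 - 123245 + 123370) = -69 + 140 = 71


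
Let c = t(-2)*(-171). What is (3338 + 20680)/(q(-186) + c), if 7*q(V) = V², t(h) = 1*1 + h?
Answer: 56042/11931 ≈ 4.6972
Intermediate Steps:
t(h) = 1 + h
q(V) = V²/7
c = 171 (c = (1 - 2)*(-171) = -1*(-171) = 171)
(3338 + 20680)/(q(-186) + c) = (3338 + 20680)/((⅐)*(-186)² + 171) = 24018/((⅐)*34596 + 171) = 24018/(34596/7 + 171) = 24018/(35793/7) = 24018*(7/35793) = 56042/11931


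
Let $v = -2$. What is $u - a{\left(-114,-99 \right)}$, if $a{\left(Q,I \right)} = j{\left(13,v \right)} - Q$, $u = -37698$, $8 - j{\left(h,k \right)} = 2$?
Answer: $-37818$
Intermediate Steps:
$j{\left(h,k \right)} = 6$ ($j{\left(h,k \right)} = 8 - 2 = 6$)
$a{\left(Q,I \right)} = 6 - Q$
$u - a{\left(-114,-99 \right)} = -37698 - \left(6 - -114\right) = -37698 - \left(6 + 114\right) = -37698 - 120 = -37818$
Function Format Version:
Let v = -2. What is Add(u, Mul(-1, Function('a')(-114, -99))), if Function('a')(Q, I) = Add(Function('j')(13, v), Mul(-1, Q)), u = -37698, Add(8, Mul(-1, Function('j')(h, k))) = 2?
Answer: -37818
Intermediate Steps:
Function('j')(h, k) = 6 (Function('j')(h, k) = Add(8, Mul(-1, 2)) = Add(8, -2) = 6)
Function('a')(Q, I) = Add(6, Mul(-1, Q))
Add(u, Mul(-1, Function('a')(-114, -99))) = Add(-37698, Mul(-1, Add(6, Mul(-1, -114)))) = Add(-37698, Mul(-1, Add(6, 114))) = Add(-37698, Mul(-1, 120)) = Add(-37698, -120) = -37818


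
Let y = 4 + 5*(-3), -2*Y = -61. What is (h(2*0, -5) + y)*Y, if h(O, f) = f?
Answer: -488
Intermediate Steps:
Y = 61/2 (Y = -1/2*(-61) = 61/2 ≈ 30.500)
y = -11 (y = 4 - 15 = -11)
(h(2*0, -5) + y)*Y = (-5 - 11)*(61/2) = -16*61/2 = -488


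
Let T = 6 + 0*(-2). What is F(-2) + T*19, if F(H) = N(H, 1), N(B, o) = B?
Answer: 112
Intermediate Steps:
F(H) = H
T = 6 (T = 6 + 0 = 6)
F(-2) + T*19 = -2 + 6*19 = -2 + 114 = 112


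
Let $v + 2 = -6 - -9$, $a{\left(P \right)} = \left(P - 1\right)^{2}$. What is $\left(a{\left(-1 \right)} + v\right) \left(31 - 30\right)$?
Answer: $5$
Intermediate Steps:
$a{\left(P \right)} = \left(-1 + P\right)^{2}$
$v = 1$ ($v = -2 - -3 = -2 + \left(-6 + 9\right) = -2 + 3 = 1$)
$\left(a{\left(-1 \right)} + v\right) \left(31 - 30\right) = \left(\left(-1 - 1\right)^{2} + 1\right) \left(31 - 30\right) = \left(\left(-2\right)^{2} + 1\right) 1 = \left(4 + 1\right) 1 = 5 \cdot 1 = 5$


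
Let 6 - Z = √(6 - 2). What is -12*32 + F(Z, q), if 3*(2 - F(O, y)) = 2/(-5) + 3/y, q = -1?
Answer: -5713/15 ≈ -380.87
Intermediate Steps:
Z = 4 (Z = 6 - √(6 - 2) = 6 - √4 = 6 - 1*2 = 6 - 2 = 4)
F(O, y) = 32/15 - 1/y (F(O, y) = 2 - (2/(-5) + 3/y)/3 = 2 - (2*(-⅕) + 3/y)/3 = 2 - (-⅖ + 3/y)/3 = 2 + (2/15 - 1/y) = 32/15 - 1/y)
-12*32 + F(Z, q) = -12*32 + (32/15 - 1/(-1)) = -384 + (32/15 - 1*(-1)) = -384 + (32/15 + 1) = -384 + 47/15 = -5713/15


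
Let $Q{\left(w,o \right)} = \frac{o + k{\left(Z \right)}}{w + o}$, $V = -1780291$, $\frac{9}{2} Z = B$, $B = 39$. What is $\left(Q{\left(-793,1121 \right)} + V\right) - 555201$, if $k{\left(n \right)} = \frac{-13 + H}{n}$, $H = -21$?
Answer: $- \frac{4979261683}{2132} \approx -2.3355 \cdot 10^{6}$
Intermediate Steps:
$Z = \frac{26}{3}$ ($Z = \frac{2}{9} \cdot 39 = \frac{26}{3} \approx 8.6667$)
$k{\left(n \right)} = - \frac{34}{n}$ ($k{\left(n \right)} = \frac{-13 - 21}{n} = - \frac{34}{n}$)
$Q{\left(w,o \right)} = \frac{- \frac{51}{13} + o}{o + w}$ ($Q{\left(w,o \right)} = \frac{o - \frac{34}{\frac{26}{3}}}{w + o} = \frac{o - \frac{51}{13}}{o + w} = \frac{- \frac{51}{13} + o}{o + w}$)
$\left(Q{\left(-793,1121 \right)} + V\right) - 555201 = \left(\frac{- \frac{51}{13} + 1121}{1121 - 793} - 1780291\right) - 555201 = \left(\frac{1}{328} \cdot \frac{14522}{13} - 1780291\right) - 555201 = \left(\frac{7261}{2132} - 1780291\right) - 555201 = - \frac{3795573151}{2132} - 555201 = - \frac{4979261683}{2132}$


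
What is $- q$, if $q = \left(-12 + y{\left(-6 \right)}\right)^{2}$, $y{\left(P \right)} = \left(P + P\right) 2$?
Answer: $-1296$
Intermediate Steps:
$y{\left(P \right)} = 4 P$ ($y{\left(P \right)} = 2 P 2 = 4 P$)
$q = 1296$ ($q = \left(-12 + 4 \left(-6\right)\right)^{2} = \left(-12 - 24\right)^{2} = \left(-36\right)^{2} = 1296$)
$- q = \left(-1\right) 1296 = -1296$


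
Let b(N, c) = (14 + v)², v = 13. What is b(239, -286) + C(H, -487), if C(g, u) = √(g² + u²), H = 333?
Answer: 729 + √348058 ≈ 1319.0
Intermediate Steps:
b(N, c) = 729 (b(N, c) = (14 + 13)² = 27² = 729)
b(239, -286) + C(H, -487) = 729 + √(333² + (-487)²) = 729 + √(110889 + 237169) = 729 + √348058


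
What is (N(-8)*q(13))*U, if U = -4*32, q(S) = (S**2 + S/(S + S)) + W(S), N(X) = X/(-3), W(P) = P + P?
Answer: -200192/3 ≈ -66731.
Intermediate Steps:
W(P) = 2*P
N(X) = -X/3 (N(X) = X*(-1/3) = -X/3)
q(S) = 1/2 + S**2 + 2*S (q(S) = (S**2 + S/(S + S)) + 2*S = (S**2 + S/((2*S))) + 2*S = (S**2 + (1/(2*S))*S) + 2*S = (S**2 + 1/2) + 2*S = (1/2 + S**2) + 2*S = 1/2 + S**2 + 2*S)
U = -128
(N(-8)*q(13))*U = ((-1/3*(-8))*(1/2 + 13**2 + 2*13))*(-128) = (8*(1/2 + 169 + 26)/3)*(-128) = ((8/3)*(391/2))*(-128) = (1564/3)*(-128) = -200192/3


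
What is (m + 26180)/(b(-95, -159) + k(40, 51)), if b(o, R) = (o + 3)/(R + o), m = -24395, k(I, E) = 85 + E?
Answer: 32385/2474 ≈ 13.090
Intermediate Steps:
b(o, R) = (3 + o)/(R + o)
(m + 26180)/(b(-95, -159) + k(40, 51)) = (-24395 + 26180)/((3 - 95)/(-159 - 95) + (85 + 51)) = 1785/(-92/(-254) + 136) = 1785/(-1/254*(-92) + 136) = 1785/(46/127 + 136) = 1785/(17318/127) = 1785*(127/17318) = 32385/2474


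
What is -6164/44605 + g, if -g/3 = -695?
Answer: 92995261/44605 ≈ 2084.9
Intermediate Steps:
g = 2085 (g = -3*(-695) = 2085)
-6164/44605 + g = -6164/44605 + 2085 = 92995261/44605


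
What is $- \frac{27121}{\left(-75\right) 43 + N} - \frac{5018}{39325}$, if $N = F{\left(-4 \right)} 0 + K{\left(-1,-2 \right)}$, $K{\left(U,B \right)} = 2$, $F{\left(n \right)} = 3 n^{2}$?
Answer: $\frac{7345177}{886325} \approx 8.2872$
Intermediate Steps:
$N = 2$ ($N = 3 \left(-4\right)^{2} \cdot 0 + 2 = 3 \cdot 16 \cdot 0 + 2 = 48 \cdot 0 + 2 = 0 + 2 = 2$)
$- \frac{27121}{\left(-75\right) 43 + N} - \frac{5018}{39325} = - \frac{27121}{\left(-75\right) 43 + 2} - \frac{5018}{39325} = - \frac{27121}{-3225 + 2} - \frac{386}{3025} = - \frac{27121}{-3223} - \frac{386}{3025} = \left(-27121\right) \left(- \frac{1}{3223}\right) - \frac{386}{3025} = \frac{27121}{3223} - \frac{386}{3025} = \frac{7345177}{886325}$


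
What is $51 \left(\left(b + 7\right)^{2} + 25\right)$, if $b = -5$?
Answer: $1479$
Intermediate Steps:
$51 \left(\left(b + 7\right)^{2} + 25\right) = 51 \left(\left(-5 + 7\right)^{2} + 25\right) = 51 \left(2^{2} + 25\right) = 51 \left(4 + 25\right) = 51 \cdot 29 = 1479$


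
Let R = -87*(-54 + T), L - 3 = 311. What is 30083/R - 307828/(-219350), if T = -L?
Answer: 200660089/85642800 ≈ 2.3430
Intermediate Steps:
L = 314 (L = 3 + 311 = 314)
T = -314 (T = -1*314 = -314)
R = 32016 (R = -87*(-54 - 314) = -87*(-368) = 32016)
30083/R - 307828/(-219350) = 30083/32016 - 307828/(-219350) = 30083*(1/32016) - 307828*(-1/219350) = 30083/32016 + 3754/2675 = 200660089/85642800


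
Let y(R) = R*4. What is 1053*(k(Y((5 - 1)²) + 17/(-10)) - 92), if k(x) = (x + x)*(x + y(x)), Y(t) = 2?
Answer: -959283/10 ≈ -95928.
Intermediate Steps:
y(R) = 4*R
k(x) = 10*x² (k(x) = (x + x)*(x + 4*x) = (2*x)*(5*x) = 10*x²)
1053*(k(Y((5 - 1)²) + 17/(-10)) - 92) = 1053*(10*(2 + 17/(-10))² - 92) = 1053*(10*(2 + 17*(-⅒))² - 92) = 1053*(10*(2 - 17/10)² - 92) = 1053*(10*(3/10)² - 92) = 1053*(10*(9/100) - 92) = 1053*(9/10 - 92) = 1053*(-911/10) = -959283/10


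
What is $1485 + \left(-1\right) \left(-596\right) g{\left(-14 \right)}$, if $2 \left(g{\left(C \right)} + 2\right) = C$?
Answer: $-3879$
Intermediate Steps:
$g{\left(C \right)} = -2 + \frac{C}{2}$
$1485 + \left(-1\right) \left(-596\right) g{\left(-14 \right)} = 1485 + \left(-1\right) \left(-596\right) \left(-2 + \frac{1}{2} \left(-14\right)\right) = 1485 + 596 \left(-2 - 7\right) = 1485 + 596 \left(-9\right) = 1485 - 5364 = -3879$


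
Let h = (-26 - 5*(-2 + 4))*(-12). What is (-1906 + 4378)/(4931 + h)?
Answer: 2472/5363 ≈ 0.46094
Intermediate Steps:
h = 432 (h = (-26 - 5*2)*(-12) = (-26 - 10)*(-12) = -36*(-12) = 432)
(-1906 + 4378)/(4931 + h) = (-1906 + 4378)/(4931 + 432) = 2472/5363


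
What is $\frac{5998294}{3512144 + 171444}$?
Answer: $\frac{2999147}{1841794} \approx 1.6284$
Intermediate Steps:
$\frac{5998294}{3512144 + 171444} = \frac{5998294}{3683588} = 5998294 \cdot \frac{1}{3683588} = \frac{2999147}{1841794}$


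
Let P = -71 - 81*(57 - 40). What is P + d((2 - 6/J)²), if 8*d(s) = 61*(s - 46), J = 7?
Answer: -350603/196 ≈ -1788.8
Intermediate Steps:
d(s) = -1403/4 + 61*s/8 (d(s) = (61*(s - 46))/8 = (61*(-46 + s))/8 = (-2806 + 61*s)/8 = -1403/4 + 61*s/8)
P = -1448 (P = -71 - 81*17 = -71 - 1377 = -1448)
P + d((2 - 6/J)²) = -1448 + (-1403/4 + 61*(2 - 6/7)²/8) = -1448 + (-1403/4 + 61*(8/7)²/8) = -1448 + (-1403/4 + (61/8)*(64/49)) = -1448 + (-1403/4 + 488/49) = -1448 - 66795/196 = -350603/196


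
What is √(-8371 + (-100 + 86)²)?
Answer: 5*I*√327 ≈ 90.416*I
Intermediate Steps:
√(-8371 + (-100 + 86)²) = √(-8371 + (-14)²) = √(-8371 + 196) = √(-8175) = 5*I*√327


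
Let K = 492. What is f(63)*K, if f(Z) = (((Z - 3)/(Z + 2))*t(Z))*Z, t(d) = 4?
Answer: 1487808/13 ≈ 1.1445e+5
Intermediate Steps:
f(Z) = 4*Z*(-3 + Z)/(2 + Z) (f(Z) = (((Z - 3)/(Z + 2))*4)*Z = (((-3 + Z)/(2 + Z))*4)*Z = (4*(-3 + Z)/(2 + Z))*Z = 4*Z*(-3 + Z)/(2 + Z))
f(63)*K = (4*63*(-3 + 63)/(2 + 63))*492 = (4*63*60/65)*492 = (4*63*(1/65)*60)*492 = (3024/13)*492 = 1487808/13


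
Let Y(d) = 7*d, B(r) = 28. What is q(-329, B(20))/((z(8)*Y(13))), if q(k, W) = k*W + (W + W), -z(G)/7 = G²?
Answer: 327/1456 ≈ 0.22459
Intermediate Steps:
z(G) = -7*G²
q(k, W) = 2*W + W*k (q(k, W) = W*k + 2*W = 2*W + W*k)
q(-329, B(20))/((z(8)*Y(13))) = (28*(2 - 329))/(((-7*8²)*(7*13))) = (28*(-327))/((-7*64*91)) = -9156/((-448*91)) = -9156/(-40768) = -9156*(-1/40768) = 327/1456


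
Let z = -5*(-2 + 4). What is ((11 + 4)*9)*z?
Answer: -1350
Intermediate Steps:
z = -10 (z = -5*2 = -10)
((11 + 4)*9)*z = ((11 + 4)*9)*(-10) = (15*9)*(-10) = 135*(-10) = -1350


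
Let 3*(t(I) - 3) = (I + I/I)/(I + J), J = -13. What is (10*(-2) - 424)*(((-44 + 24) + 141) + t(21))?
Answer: -55463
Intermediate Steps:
t(I) = 3 + (1 + I)/(3*(-13 + I)) (t(I) = 3 + ((I + I/I)/(I - 13))/3 = 3 + ((I + 1)/(-13 + I))/3 = 3 + ((1 + I)/(-13 + I))/3 = 3 + (1 + I)/(3*(-13 + I)))
(10*(-2) - 424)*(((-44 + 24) + 141) + t(21)) = (10*(-2) - 424)*(((-44 + 24) + 141) + 2*(-58 + 5*21)/(3*(-13 + 21))) = (-20 - 424)*((-20 + 141) + (⅔)*(-58 + 105)/8) = -444*(121 + (⅔)*(⅛)*47) = -444*(121 + 47/12) = -444*1499/12 = -55463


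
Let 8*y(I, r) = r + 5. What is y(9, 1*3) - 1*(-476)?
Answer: 477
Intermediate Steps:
y(I, r) = 5/8 + r/8 (y(I, r) = (r + 5)/8 = (5 + r)/8 = 5/8 + r/8)
y(9, 1*3) - 1*(-476) = (5/8 + (1*3)/8) - 1*(-476) = (5/8 + (⅛)*3) + 476 = (5/8 + 3/8) + 476 = 1 + 476 = 477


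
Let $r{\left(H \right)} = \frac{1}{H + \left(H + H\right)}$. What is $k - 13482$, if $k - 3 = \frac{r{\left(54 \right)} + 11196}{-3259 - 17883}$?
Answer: $- \frac{46167442669}{3425004} \approx -13480.0$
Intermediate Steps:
$r{\left(H \right)} = \frac{1}{3 H}$ ($r{\left(H \right)} = \frac{1}{H + 2 H} = \frac{1}{3 H}$)
$k = \frac{8461259}{3425004}$ ($k = 3 + \frac{\frac{1}{3 \cdot 54} + 11196}{-3259 - 17883} = 3 + \frac{\frac{1}{3} \cdot \frac{1}{54} + 11196}{-21142} = 3 + \left(\frac{1}{162} + 11196\right) \left(- \frac{1}{21142}\right) = 3 + \frac{1813753}{162} \left(- \frac{1}{21142}\right) = 3 - \frac{1813753}{3425004} = \frac{8461259}{3425004} \approx 2.4704$)
$k - 13482 = \frac{8461259}{3425004} - 13482 = - \frac{46167442669}{3425004}$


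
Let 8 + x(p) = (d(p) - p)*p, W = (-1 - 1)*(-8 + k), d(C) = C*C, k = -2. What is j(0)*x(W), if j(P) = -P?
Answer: 0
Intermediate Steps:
d(C) = C²
W = 20 (W = (-1 - 1)*(-8 - 2) = -2*(-10) = 20)
x(p) = -8 + p*(p² - p) (x(p) = -8 + (p² - p)*p = -8 + p*(p² - p))
j(0)*x(W) = (-1*0)*(-8 + 20³ - 1*20²) = 0*(-8 + 8000 - 1*400) = 0*(-8 + 8000 - 400) = 0*7592 = 0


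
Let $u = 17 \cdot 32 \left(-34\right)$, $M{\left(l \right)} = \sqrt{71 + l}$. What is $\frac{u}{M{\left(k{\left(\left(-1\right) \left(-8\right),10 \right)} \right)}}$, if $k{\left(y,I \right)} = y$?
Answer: $- \frac{18496 \sqrt{79}}{79} \approx -2081.0$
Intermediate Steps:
$u = -18496$ ($u = 544 \left(-34\right) = -18496$)
$\frac{u}{M{\left(k{\left(\left(-1\right) \left(-8\right),10 \right)} \right)}} = - \frac{18496}{\sqrt{71 - -8}} = - \frac{18496}{\sqrt{71 + 8}} = - \frac{18496}{\sqrt{79}} = - 18496 \frac{\sqrt{79}}{79} = - \frac{18496 \sqrt{79}}{79}$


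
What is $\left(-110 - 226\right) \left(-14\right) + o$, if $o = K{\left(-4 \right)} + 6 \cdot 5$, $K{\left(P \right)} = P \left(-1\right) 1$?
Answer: $4738$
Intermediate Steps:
$K{\left(P \right)} = - P$ ($K{\left(P \right)} = - P 1 = - P$)
$o = 34$ ($o = \left(-1\right) \left(-4\right) + 6 \cdot 5 = 4 + 30 = 34$)
$\left(-110 - 226\right) \left(-14\right) + o = \left(-110 - 226\right) \left(-14\right) + 34 = \left(-336\right) \left(-14\right) + 34 = 4704 + 34 = 4738$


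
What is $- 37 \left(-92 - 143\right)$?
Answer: $8695$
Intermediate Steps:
$- 37 \left(-92 - 143\right) = \left(-37\right) \left(-235\right) = 8695$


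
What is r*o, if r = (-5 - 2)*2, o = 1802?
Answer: -25228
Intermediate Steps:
r = -14 (r = -7*2 = -14)
r*o = -14*1802 = -25228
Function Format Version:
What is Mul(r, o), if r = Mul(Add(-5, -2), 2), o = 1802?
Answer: -25228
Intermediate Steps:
r = -14 (r = Mul(-7, 2) = -14)
Mul(r, o) = Mul(-14, 1802) = -25228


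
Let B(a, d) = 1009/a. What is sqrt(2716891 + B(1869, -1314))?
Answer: 4*sqrt(593158723017)/1869 ≈ 1648.3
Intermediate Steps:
sqrt(2716891 + B(1869, -1314)) = sqrt(2716891 + 1009/1869) = sqrt(5077870288/1869) = 4*sqrt(593158723017)/1869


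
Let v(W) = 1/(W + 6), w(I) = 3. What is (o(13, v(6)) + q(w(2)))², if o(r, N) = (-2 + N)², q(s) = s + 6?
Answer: 3330625/20736 ≈ 160.62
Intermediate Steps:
v(W) = 1/(6 + W)
q(s) = 6 + s
(o(13, v(6)) + q(w(2)))² = ((-2 + 1/(6 + 6))² + (6 + 3))² = ((-2 + 1/12)² + 9)² = ((-23/12)² + 9)² = (529/144 + 9)² = (1825/144)² = 3330625/20736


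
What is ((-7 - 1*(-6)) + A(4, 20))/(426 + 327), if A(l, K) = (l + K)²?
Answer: 575/753 ≈ 0.76361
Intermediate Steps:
A(l, K) = (K + l)²
((-7 - 1*(-6)) + A(4, 20))/(426 + 327) = ((-7 - 1*(-6)) + (20 + 4)²)/(426 + 327) = ((-7 + 6) + 24²)/753 = (-1 + 576)*(1/753) = 575*(1/753) = 575/753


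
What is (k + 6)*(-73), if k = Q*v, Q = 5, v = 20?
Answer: -7738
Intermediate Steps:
k = 100 (k = 5*20 = 100)
(k + 6)*(-73) = (100 + 6)*(-73) = 106*(-73) = -7738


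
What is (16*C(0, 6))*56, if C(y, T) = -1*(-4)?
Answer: 3584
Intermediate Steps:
C(y, T) = 4
(16*C(0, 6))*56 = (16*4)*56 = 64*56 = 3584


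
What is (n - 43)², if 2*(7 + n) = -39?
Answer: 19321/4 ≈ 4830.3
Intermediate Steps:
n = -53/2 (n = -7 + (½)*(-39) = -7 - 39/2 = -53/2 ≈ -26.500)
(n - 43)² = (-53/2 - 43)² = (-139/2)² = 19321/4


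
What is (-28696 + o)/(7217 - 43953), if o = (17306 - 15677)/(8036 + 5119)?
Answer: 125831417/161087360 ≈ 0.78114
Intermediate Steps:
o = 543/4385 (o = 1629/13155 = 1629*(1/13155) = 543/4385 ≈ 0.12383)
(-28696 + o)/(7217 - 43953) = (-28696 + 543/4385)/(7217 - 43953) = -125831417/4385/(-36736) = -125831417/4385*(-1/36736) = 125831417/161087360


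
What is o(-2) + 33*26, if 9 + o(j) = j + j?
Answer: 845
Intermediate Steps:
o(j) = -9 + 2*j (o(j) = -9 + (j + j) = -9 + 2*j)
o(-2) + 33*26 = (-9 + 2*(-2)) + 33*26 = (-9 - 4) + 858 = -13 + 858 = 845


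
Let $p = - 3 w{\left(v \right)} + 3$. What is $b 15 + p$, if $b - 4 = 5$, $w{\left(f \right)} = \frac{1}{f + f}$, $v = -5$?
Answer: $\frac{1383}{10} \approx 138.3$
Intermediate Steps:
$w{\left(f \right)} = \frac{1}{2 f}$
$b = 9$ ($b = 4 + 5 = 9$)
$p = \frac{33}{10}$ ($p = - 3 \frac{1}{2 \left(-5\right)} + 3 = - 3 \cdot \frac{1}{2} \left(- \frac{1}{5}\right) + 3 = \left(-3\right) \left(- \frac{1}{10}\right) + 3 = \frac{3}{10} + 3 = \frac{33}{10} \approx 3.3$)
$b 15 + p = 9 \cdot 15 + \frac{33}{10} = 135 + \frac{33}{10} = \frac{1383}{10}$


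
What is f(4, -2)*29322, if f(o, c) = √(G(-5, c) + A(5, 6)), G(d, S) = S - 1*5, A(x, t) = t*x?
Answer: 29322*√23 ≈ 1.4062e+5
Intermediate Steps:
G(d, S) = -5 + S (G(d, S) = S - 5 = -5 + S)
f(o, c) = √(25 + c) (f(o, c) = √((-5 + c) + 6*5) = √((-5 + c) + 30) = √(25 + c))
f(4, -2)*29322 = √(25 - 2)*29322 = √23*29322 = 29322*√23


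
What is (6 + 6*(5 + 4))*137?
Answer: 8220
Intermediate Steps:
(6 + 6*(5 + 4))*137 = (6 + 6*9)*137 = (6 + 54)*137 = 60*137 = 8220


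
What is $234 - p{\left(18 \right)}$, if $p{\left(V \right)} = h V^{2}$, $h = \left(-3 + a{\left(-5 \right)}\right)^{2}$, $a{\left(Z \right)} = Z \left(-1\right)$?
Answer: $-1062$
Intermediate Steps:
$a{\left(Z \right)} = - Z$
$h = 4$ ($h = \left(-3 - -5\right)^{2} = \left(-3 + 5\right)^{2} = 2^{2} = 4$)
$p{\left(V \right)} = 4 V^{2}$
$234 - p{\left(18 \right)} = 234 - 4 \cdot 18^{2} = 234 - 4 \cdot 324 = 234 - 1296 = -1062$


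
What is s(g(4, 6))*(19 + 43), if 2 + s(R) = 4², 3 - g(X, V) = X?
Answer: 868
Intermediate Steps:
g(X, V) = 3 - X
s(R) = 14 (s(R) = -2 + 4² = -2 + 16 = 14)
s(g(4, 6))*(19 + 43) = 14*(19 + 43) = 14*62 = 868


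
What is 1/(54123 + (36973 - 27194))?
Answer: 1/63902 ≈ 1.5649e-5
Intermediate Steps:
1/(54123 + (36973 - 27194)) = 1/(54123 + 9779) = 1/63902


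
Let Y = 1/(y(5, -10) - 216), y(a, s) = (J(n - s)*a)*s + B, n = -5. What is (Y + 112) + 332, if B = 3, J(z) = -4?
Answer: 5771/13 ≈ 443.92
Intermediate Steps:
y(a, s) = 3 - 4*a*s (y(a, s) = (-4*a)*s + 3 = -4*a*s + 3 = 3 - 4*a*s)
Y = -1/13 (Y = 1/((3 - 4*5*(-10)) - 216) = 1/((3 + 200) - 216) = 1/(203 - 216) = 1/(-13) = -1/13 ≈ -0.076923)
(Y + 112) + 332 = (-1/13 + 112) + 332 = 1455/13 + 332 = 5771/13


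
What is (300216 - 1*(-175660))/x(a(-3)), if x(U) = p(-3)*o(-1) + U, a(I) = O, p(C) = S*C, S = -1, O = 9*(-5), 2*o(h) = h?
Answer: -951752/93 ≈ -10234.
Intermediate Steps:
o(h) = h/2
O = -45
p(C) = -C
a(I) = -45
x(U) = -3/2 + U (x(U) = (-1*(-3))*((½)*(-1)) + U = 3*(-½) + U = -3/2 + U)
(300216 - 1*(-175660))/x(a(-3)) = (300216 - 1*(-175660))/(-3/2 - 45) = (300216 + 175660)/(-93/2) = 475876*(-2/93) = -951752/93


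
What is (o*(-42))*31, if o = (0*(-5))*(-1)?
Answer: 0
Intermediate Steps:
o = 0 (o = 0*(-1) = 0)
(o*(-42))*31 = (0*(-42))*31 = 0*31 = 0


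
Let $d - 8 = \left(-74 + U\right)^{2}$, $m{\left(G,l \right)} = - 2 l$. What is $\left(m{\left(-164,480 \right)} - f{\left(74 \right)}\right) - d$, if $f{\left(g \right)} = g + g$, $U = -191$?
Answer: $-71341$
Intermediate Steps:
$f{\left(g \right)} = 2 g$
$d = 70233$ ($d = 8 + \left(-74 - 191\right)^{2} = 8 + \left(-265\right)^{2} = 8 + 70225 = 70233$)
$\left(m{\left(-164,480 \right)} - f{\left(74 \right)}\right) - d = \left(\left(-2\right) 480 - 2 \cdot 74\right) - 70233 = \left(-960 - 148\right) - 70233 = -1108 - 70233 = -71341$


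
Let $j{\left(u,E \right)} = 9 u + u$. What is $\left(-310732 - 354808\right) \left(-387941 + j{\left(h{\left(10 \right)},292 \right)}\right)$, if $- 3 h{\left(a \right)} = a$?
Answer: $\frac{774637313420}{3} \approx 2.5821 \cdot 10^{11}$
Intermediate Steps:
$h{\left(a \right)} = - \frac{a}{3}$
$j{\left(u,E \right)} = 10 u$
$\left(-310732 - 354808\right) \left(-387941 + j{\left(h{\left(10 \right)},292 \right)}\right) = \left(-310732 - 354808\right) \left(-387941 + 10 \left(\left(- \frac{1}{3}\right) 10\right)\right) = - 665540 \left(-387941 + 10 \left(- \frac{10}{3}\right)\right) = - 665540 \left(-387941 - \frac{100}{3}\right) = \left(-665540\right) \left(- \frac{1163923}{3}\right) = \frac{774637313420}{3}$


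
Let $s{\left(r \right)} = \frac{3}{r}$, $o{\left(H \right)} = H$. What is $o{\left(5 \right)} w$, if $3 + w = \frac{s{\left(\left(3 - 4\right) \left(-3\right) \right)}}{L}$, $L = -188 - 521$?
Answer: $- \frac{10640}{709} \approx -15.007$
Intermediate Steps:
$L = -709$
$w = - \frac{2128}{709}$ ($w = -3 + \frac{3 \frac{1}{\left(3 - 4\right) \left(-3\right)}}{-709} = -3 + \frac{3}{\left(-1\right) \left(-3\right)} \left(- \frac{1}{709}\right) = -3 + \frac{3}{3} \left(- \frac{1}{709}\right) = -3 + 3 \cdot \frac{1}{3} \left(- \frac{1}{709}\right) = -3 + 1 \left(- \frac{1}{709}\right) = -3 - \frac{1}{709} = - \frac{2128}{709} \approx -3.0014$)
$o{\left(5 \right)} w = 5 \left(- \frac{2128}{709}\right) = - \frac{10640}{709}$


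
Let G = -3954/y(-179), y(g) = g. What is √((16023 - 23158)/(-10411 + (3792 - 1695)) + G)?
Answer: √50823307896526/1488206 ≈ 4.7904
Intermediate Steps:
G = 3954/179 (G = -3954/(-179) = -3954*(-1/179) = 3954/179 ≈ 22.089)
√((16023 - 23158)/(-10411 + (3792 - 1695)) + G) = √((16023 - 23158)/(-10411 + (3792 - 1695)) + 3954/179) = √(-7135/(-10411 + 2097) + 3954/179) = √(-7135/(-8314) + 3954/179) = √(-7135*(-1/8314) + 3954/179) = √(7135/8314 + 3954/179) = √(34150721/1488206) = √50823307896526/1488206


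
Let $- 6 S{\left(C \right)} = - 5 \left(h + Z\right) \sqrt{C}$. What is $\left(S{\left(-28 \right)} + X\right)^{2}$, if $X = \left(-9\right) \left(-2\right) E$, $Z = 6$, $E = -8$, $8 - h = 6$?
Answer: $\frac{175424}{9} - 3840 i \sqrt{7} \approx 19492.0 - 10160.0 i$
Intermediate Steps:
$h = 2$ ($h = 8 - 6 = 2$)
$X = -144$ ($X = \left(-9\right) \left(-2\right) \left(-8\right) = 18 \left(-8\right) = -144$)
$S{\left(C \right)} = \frac{20 \sqrt{C}}{3}$ ($S{\left(C \right)} = - \frac{- 5 \left(2 + 6\right) \sqrt{C}}{6} = - \frac{\left(-5\right) 8 \sqrt{C}}{6} = - \frac{\left(-40\right) \sqrt{C}}{6} = \frac{20 \sqrt{C}}{3}$)
$\left(S{\left(-28 \right)} + X\right)^{2} = \left(\frac{20 \sqrt{-28}}{3} - 144\right)^{2} = \left(\frac{20 \cdot 2 i \sqrt{7}}{3} - 144\right)^{2} = \left(\frac{40 i \sqrt{7}}{3} - 144\right)^{2} = \left(-144 + \frac{40 i \sqrt{7}}{3}\right)^{2}$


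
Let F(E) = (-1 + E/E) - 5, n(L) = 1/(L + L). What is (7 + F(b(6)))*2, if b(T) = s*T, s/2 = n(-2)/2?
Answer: 4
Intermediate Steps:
n(L) = 1/(2*L)
s = -1/4 (s = 2*(((1/2)/(-2))/2) = 2*(((1/2)*(-1/2))*(1/2)) = 2*(-1/4*1/2) = 2*(-1/8) = -1/4 ≈ -0.25000)
b(T) = -T/4
F(E) = -5 (F(E) = (-1 + 1) - 5 = 0 - 5 = -5)
(7 + F(b(6)))*2 = (7 - 5)*2 = 2*2 = 4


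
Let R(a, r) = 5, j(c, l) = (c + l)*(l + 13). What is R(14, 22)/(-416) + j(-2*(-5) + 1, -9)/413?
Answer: 1263/171808 ≈ 0.0073512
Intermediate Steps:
j(c, l) = (13 + l)*(c + l) (j(c, l) = (c + l)*(13 + l) = (13 + l)*(c + l))
R(14, 22)/(-416) + j(-2*(-5) + 1, -9)/413 = 5/(-416) + ((-9)² + 13*(-2*(-5) + 1) + 13*(-9) + (-2*(-5) + 1)*(-9))/413 = 5*(-1/416) + (81 + 13*(10 + 1) - 117 + (10 + 1)*(-9))*(1/413) = -5/416 + (81 + 13*11 - 117 + 11*(-9))*(1/413) = -5/416 + (81 + 143 - 117 - 99)*(1/413) = -5/416 + 8*(1/413) = -5/416 + 8/413 = 1263/171808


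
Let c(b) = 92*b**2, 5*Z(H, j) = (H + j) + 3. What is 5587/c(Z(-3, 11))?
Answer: 139675/11132 ≈ 12.547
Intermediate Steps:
Z(H, j) = 3/5 + H/5 + j/5 (Z(H, j) = ((H + j) + 3)/5 = (3 + H + j)/5 = 3/5 + H/5 + j/5)
5587/c(Z(-3, 11)) = 5587/((92*(3/5 + (1/5)*(-3) + (1/5)*11)**2)) = 5587/((92*(3/5 - 3/5 + 11/5)**2)) = 5587/((92*(11/5)**2)) = 5587/((92*(121/25))) = 5587/(11132/25) = 5587*(25/11132) = 139675/11132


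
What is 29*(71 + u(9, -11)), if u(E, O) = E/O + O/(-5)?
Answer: 115449/55 ≈ 2099.1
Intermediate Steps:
u(E, O) = -O/5 + E/O (u(E, O) = E/O + O*(-⅕) = E/O - O/5 = -O/5 + E/O)
29*(71 + u(9, -11)) = 29*(71 + (-⅕*(-11) + 9/(-11))) = 29*(71 + (11/5 + 9*(-1/11))) = 29*(71 + (11/5 - 9/11)) = 29*(71 + 76/55) = 29*(3981/55) = 115449/55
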